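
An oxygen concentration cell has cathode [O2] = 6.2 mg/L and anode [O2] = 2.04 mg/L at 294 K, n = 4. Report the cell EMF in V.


Apply the Nernst concentration-cell relation: E = (RT/nF)*ln(C_cathode/C_anode)
RT/nF = 8.314*294/(4*96485) = 0.00633341 V
ln(6.2/2.04) = 1.1116
E = 0.00633341 * 1.1116 = 0.00704 V

0.00704 V


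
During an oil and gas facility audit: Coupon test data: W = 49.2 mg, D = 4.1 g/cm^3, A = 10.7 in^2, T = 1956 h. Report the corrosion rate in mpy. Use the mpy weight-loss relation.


Apply the mpy weight-loss relation: CR = 534 * W / (D * A * T)
Numerator: 534 * 49.2 = 26272.8
Denominator: 4.1 * 10.7 * 1956 = 85809.72
CR = 26272.8 / 85809.72 = 0.30618 mpy

0.30618 mpy


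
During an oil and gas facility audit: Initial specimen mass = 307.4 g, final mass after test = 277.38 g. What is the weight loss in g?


Weight loss = initial − final
WL = 307.4 − 277.38 = 30.02 g

30.02 g


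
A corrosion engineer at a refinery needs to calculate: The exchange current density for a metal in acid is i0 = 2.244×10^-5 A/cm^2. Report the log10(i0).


i0 = 2.244×10^-5 A/cm^2
log10(i0) = -4.649

-4.649


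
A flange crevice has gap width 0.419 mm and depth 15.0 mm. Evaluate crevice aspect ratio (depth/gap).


Aspect ratio = depth / gap
Ratio = 15.0 / 0.419 = 35.8

35.8


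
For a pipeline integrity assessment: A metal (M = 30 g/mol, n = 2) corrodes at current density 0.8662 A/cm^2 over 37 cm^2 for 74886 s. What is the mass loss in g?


Apply Faraday's law: m = i*A*t*M / (n*F)
Total charge passed Q = i*A*t = 0.8662*37*74886 = 2400051.3684 C
m = Q*M/(n*F) = 2400051.3684*30/(2*96485) = 373.123 g

373.123 g


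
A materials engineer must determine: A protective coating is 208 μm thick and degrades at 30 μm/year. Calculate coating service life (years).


Service life = thickness / degradation rate
Life = 208 / 30 = 6.9 years

6.9 years


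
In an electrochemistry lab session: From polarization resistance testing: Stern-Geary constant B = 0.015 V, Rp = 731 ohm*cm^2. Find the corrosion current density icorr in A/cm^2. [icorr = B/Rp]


Apply the Stern-Geary relation: icorr = B / Rp
icorr = 0.015 / 731 = 2.052×10^-5 A/cm^2

2.052×10^-5 A/cm^2


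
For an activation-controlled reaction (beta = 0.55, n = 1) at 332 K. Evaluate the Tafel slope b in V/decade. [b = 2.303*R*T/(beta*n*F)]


Apply the Tafel slope relation: b = 2.303*R*T/(beta*n*F)
Numerator: 2.303 * 8.314 * 332 = 6356.85
Denominator: 0.55 * 1 * 96485 = 53066.75
b = 6356.85 / 53066.75 = 0.1198 V/decade

0.1198 V/decade


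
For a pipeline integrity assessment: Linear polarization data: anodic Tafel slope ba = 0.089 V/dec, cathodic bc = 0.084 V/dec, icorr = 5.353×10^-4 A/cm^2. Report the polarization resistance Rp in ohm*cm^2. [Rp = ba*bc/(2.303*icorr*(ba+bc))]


Apply the Stern-Geary equation: Rp = ba*bc / (2.303*icorr*(ba+bc))
ba*bc = 0.089*0.084 = 0.007476
ba+bc = 0.173; 2.303*icorr*(ba+bc) = 2.303*5.353×10^-4*0.173 = 2.1327369×10^-4
Rp = 0.007476 / 2.1327369×10^-4 = 35.05 ohm*cm^2

35.05 ohm*cm^2


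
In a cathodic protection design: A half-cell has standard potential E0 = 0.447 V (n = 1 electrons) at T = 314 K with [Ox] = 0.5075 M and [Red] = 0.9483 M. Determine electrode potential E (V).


Apply the Nernst equation: E = E0 + (RT/nF)*ln([Ox]/[Red])
Step 1: RT/nF = 8.314*314/(1*96485) = 0.02705701 V
Step 2: [Ox]/[Red] = 0.5075/0.9483 = 0.535168
Step 3: ln(0.535168) = -0.625175
Step 4: correction = 0.02705701 * -0.625175 = -0.017 V
E = 0.447 + -0.017 = 0.43 V

0.43 V


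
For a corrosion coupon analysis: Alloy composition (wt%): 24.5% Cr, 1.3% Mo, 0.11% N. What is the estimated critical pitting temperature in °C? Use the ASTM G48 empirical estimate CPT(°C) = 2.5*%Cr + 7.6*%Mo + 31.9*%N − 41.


Apply the ASTM G48 empirical CPT estimate: CPT(°C) = 2.5*%Cr + 7.6*%Mo + 31.9*%N − 41
2.5*24.5 = 61.25; 7.6*1.3 = 9.88; 31.9*0.11 = 3.509
CPT = 61.25 + 9.88 + 3.509 − 41 = 33.639 °C
Rounded to 0.1 °C: CPT ≈ 33.6 °C

33.6 °C


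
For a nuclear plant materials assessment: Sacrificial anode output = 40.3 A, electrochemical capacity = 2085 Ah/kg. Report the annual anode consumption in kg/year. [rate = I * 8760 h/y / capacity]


Annual consumption = current * hours per year / capacity
Rate = 40.3 * 8760 / 2085 = 169.3 kg/year

169.3 kg/year


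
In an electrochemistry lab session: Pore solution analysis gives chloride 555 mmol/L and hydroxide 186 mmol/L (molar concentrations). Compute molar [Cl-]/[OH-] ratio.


Threshold parameter = [Cl-] / [OH-] (molar basis; both in mmol/L, so units cancel)
Ratio = 555 / 186 = 2.98

2.98


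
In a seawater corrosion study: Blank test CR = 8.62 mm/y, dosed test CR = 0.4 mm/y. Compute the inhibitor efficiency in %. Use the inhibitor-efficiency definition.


Apply the inhibitor-efficiency definition: IE = (CR_blank − CR_inh)/CR_blank × 100
IE = (8.62 − 0.4) / 8.62 × 100
IE = 8.22 / 8.62 × 100 = 95.4 %

95.4 %


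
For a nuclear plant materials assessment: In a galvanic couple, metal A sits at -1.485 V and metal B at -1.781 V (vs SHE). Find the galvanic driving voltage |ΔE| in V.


Driving voltage is the absolute potential difference.
|ΔE| = |-1.485 − (-1.781)| = 0.296 V

0.296 V


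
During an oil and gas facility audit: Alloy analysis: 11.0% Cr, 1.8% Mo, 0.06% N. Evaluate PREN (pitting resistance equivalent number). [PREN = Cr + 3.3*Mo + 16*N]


Apply the PREN formula: PREN = Cr + 3.3*Mo + 16*N
PREN = 11.0 + 3.3*1.8 + 16*0.06
PREN = 11.0 + 5.94 + 0.96 = 17.9

17.9


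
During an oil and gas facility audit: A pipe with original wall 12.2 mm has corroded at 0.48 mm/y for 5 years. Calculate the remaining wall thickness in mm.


Remaining wall = original − CR × time
t = 12.2 − 0.48*5 = 12.2 − 2.4 = 9.8 mm

9.8 mm


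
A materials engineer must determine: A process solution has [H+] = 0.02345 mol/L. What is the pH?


pH = −log10[H+]
pH = −log10(0.02345) = 1.63

1.63


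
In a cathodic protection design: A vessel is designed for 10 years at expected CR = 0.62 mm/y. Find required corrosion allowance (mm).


Corrosion allowance = CR × design life
CA = 0.62 * 10 = 6.2 mm

6.2 mm


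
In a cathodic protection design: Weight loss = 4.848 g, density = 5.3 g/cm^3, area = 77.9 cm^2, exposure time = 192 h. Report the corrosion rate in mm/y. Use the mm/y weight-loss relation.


Apply the mm/y weight-loss relation: CR = 87600 * W / (D * A * T)
Numerator: 87600 * 4.848 = 424684.8
Denominator: 5.3 * 77.9 * 192 = 79271.04
CR = 424684.8 / 79271.04 = 5.3574 mm/y

5.3574 mm/y


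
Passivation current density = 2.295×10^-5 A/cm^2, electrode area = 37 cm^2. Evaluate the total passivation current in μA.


I = i_pass * A, then convert A → μA (×10^6)
I = 2.295×10^-5 * 37 * 10^6 = 849.15 μA

849.15 μA


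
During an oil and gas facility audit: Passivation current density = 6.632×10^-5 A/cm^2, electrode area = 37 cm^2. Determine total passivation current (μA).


I = i_pass * A, then convert A → μA (×10^6)
I = 6.632×10^-5 * 37 * 10^6 = 2453.84 μA

2453.84 μA


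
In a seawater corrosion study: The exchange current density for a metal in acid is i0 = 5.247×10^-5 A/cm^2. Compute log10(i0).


i0 = 5.247×10^-5 A/cm^2
log10(i0) = -4.28

-4.28


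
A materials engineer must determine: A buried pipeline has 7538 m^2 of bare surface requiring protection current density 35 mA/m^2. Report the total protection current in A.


I = area * current density, then convert mA → A (÷1000)
I = 7538 * 35 / 1000 = 263.83 A

263.83 A


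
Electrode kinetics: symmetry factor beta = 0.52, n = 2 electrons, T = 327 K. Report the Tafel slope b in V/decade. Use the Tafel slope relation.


Apply the Tafel slope relation: b = 2.303*R*T/(beta*n*F)
Numerator: 2.303 * 8.314 * 327 = 6261.12
Denominator: 0.52 * 2 * 96485 = 100344.4
b = 6261.12 / 100344.4 = 0.0624 V/decade

0.0624 V/decade


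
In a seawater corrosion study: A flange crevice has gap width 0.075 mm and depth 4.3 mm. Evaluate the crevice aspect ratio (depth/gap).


Aspect ratio = depth / gap
Ratio = 4.3 / 0.075 = 57.3

57.3


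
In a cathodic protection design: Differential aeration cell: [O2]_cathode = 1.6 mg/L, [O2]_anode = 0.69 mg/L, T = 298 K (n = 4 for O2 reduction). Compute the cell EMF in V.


Apply the Nernst concentration-cell relation: E = (RT/nF)*ln(C_cathode/C_anode)
RT/nF = 8.314*298/(4*96485) = 0.00641958 V
ln(1.6/0.69) = 0.84107
E = 0.00641958 * 0.84107 = 0.0054 V

0.0054 V


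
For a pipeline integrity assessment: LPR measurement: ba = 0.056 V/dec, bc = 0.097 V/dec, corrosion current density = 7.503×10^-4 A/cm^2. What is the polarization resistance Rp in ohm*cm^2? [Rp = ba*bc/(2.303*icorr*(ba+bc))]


Apply the Stern-Geary equation: Rp = ba*bc / (2.303*icorr*(ba+bc))
ba*bc = 0.056*0.097 = 0.005432
ba+bc = 0.153; 2.303*icorr*(ba+bc) = 2.303*7.503×10^-4*0.153 = 2.6437496×10^-4
Rp = 0.005432 / 2.6437496×10^-4 = 20.55 ohm*cm^2

20.55 ohm*cm^2


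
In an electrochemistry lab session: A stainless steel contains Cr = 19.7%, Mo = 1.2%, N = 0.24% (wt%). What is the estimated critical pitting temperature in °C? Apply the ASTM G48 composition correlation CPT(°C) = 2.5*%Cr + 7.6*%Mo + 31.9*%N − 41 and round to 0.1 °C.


Apply the ASTM G48 empirical CPT estimate: CPT(°C) = 2.5*%Cr + 7.6*%Mo + 31.9*%N − 41
2.5*19.7 = 49.25; 7.6*1.2 = 9.12; 31.9*0.24 = 7.656
CPT = 49.25 + 9.12 + 7.656 − 41 = 25.026 °C
Rounded to 0.1 °C: CPT ≈ 25.0 °C

25.0 °C


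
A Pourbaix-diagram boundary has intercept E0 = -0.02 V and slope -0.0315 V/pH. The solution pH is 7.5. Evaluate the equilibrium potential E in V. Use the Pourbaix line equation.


Apply the Pourbaix line equation: E = E0 + slope*pH
E = -0.02 + (-0.0315)*7.5 = -0.02 + (-0.23625) = -0.25625 V
Rounded to 3 decimal places: E = -0.256 V

-0.256 V


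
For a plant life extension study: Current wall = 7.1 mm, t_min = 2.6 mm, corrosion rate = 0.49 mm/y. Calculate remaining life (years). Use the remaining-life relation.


Apply the remaining-life relation: RL = (t_current − t_min) / CR
RL = (7.1 − 2.6) / 0.49 = 4.5 / 0.49 = 9.2 years

9.2 years


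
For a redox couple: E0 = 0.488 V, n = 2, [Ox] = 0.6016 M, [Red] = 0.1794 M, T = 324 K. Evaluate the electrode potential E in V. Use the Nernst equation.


Apply the Nernst equation: E = E0 + (RT/nF)*ln([Ox]/[Red])
Step 1: RT/nF = 8.314*324/(2*96485) = 0.01395935 V
Step 2: [Ox]/[Red] = 0.6016/0.1794 = 3.3534
Step 3: ln(3.3534) = 1.209975
Step 4: correction = 0.01395935 * 1.209975 = 0.017 V
E = 0.488 + 0.017 = 0.505 V

0.505 V


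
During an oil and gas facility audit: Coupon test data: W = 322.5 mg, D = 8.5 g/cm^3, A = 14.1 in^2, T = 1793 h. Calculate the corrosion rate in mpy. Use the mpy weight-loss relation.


Apply the mpy weight-loss relation: CR = 534 * W / (D * A * T)
Numerator: 534 * 322.5 = 172215.0
Denominator: 8.5 * 14.1 * 1793 = 214891.05
CR = 172215.0 / 214891.05 = 0.801 mpy

0.801 mpy


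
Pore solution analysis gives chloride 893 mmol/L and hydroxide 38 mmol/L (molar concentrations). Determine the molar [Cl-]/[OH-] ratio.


Threshold parameter = [Cl-] / [OH-] (molar basis; both in mmol/L, so units cancel)
Ratio = 893 / 38 = 23.5

23.5


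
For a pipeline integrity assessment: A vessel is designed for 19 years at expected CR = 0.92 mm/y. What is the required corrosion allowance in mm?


Corrosion allowance = CR × design life
CA = 0.92 * 19 = 17.48 mm

17.48 mm


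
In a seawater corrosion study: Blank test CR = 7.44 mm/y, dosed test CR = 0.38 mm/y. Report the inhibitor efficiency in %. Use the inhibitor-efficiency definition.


Apply the inhibitor-efficiency definition: IE = (CR_blank − CR_inh)/CR_blank × 100
IE = (7.44 − 0.38) / 7.44 × 100
IE = 7.06 / 7.44 × 100 = 94.9 %

94.9 %


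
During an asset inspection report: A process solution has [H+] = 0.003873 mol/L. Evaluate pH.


pH = −log10[H+]
pH = −log10(0.003873) = 2.41

2.41


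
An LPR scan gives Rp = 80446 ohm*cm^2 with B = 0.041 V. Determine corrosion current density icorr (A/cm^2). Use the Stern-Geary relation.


Apply the Stern-Geary relation: icorr = B / Rp
icorr = 0.041 / 80446 = 5.097×10^-7 A/cm^2

5.097×10^-7 A/cm^2


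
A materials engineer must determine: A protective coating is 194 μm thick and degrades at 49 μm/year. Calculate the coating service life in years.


Service life = thickness / degradation rate
Life = 194 / 49 = 4.0 years

4.0 years


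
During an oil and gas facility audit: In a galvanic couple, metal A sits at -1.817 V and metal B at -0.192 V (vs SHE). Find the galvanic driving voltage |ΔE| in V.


Driving voltage is the absolute potential difference.
|ΔE| = |-1.817 − (-0.192)| = 1.625 V

1.625 V


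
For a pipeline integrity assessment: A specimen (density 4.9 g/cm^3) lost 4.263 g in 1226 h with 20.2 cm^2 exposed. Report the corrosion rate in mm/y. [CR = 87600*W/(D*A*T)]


Apply the mm/y weight-loss relation: CR = 87600 * W / (D * A * T)
Numerator: 87600 * 4.263 = 373438.8
Denominator: 4.9 * 20.2 * 1226 = 121349.48
CR = 373438.8 / 121349.48 = 3.0774 mm/y

3.0774 mm/y


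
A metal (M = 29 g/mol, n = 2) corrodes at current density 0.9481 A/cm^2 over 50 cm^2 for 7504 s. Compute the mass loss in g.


Apply Faraday's law: m = i*A*t*M / (n*F)
Total charge passed Q = i*A*t = 0.9481*50*7504 = 355727.12 C
m = Q*M/(n*F) = 355727.12*29/(2*96485) = 53.45954 g

53.45954 g


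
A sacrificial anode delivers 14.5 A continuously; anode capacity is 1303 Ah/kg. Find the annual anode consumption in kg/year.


Annual consumption = current * hours per year / capacity
Rate = 14.5 * 8760 / 1303 = 97.5 kg/year

97.5 kg/year


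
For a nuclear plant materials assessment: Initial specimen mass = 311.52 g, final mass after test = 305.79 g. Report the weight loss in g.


Weight loss = initial − final
WL = 311.52 − 305.79 = 5.73 g

5.73 g


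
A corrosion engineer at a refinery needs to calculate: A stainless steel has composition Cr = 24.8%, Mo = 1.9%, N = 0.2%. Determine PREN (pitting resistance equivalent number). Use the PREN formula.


Apply the PREN formula: PREN = Cr + 3.3*Mo + 16*N
PREN = 24.8 + 3.3*1.9 + 16*0.2
PREN = 24.8 + 6.27 + 3.2 = 34.27

34.27


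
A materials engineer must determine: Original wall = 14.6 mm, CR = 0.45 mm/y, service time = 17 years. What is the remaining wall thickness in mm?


Remaining wall = original − CR × time
t = 14.6 − 0.45*17 = 14.6 − 7.65 = 6.95 mm

6.95 mm


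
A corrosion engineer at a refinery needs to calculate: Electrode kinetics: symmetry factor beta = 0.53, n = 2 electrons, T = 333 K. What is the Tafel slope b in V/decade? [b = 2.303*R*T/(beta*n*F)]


Apply the Tafel slope relation: b = 2.303*R*T/(beta*n*F)
Numerator: 2.303 * 8.314 * 333 = 6376.0
Denominator: 0.53 * 2 * 96485 = 102274.1
b = 6376.0 / 102274.1 = 0.0623 V/decade

0.0623 V/decade


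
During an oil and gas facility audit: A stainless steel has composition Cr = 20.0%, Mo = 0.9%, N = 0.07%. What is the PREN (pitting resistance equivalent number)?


Apply the PREN formula: PREN = Cr + 3.3*Mo + 16*N
PREN = 20.0 + 3.3*0.9 + 16*0.07
PREN = 20.0 + 2.97 + 1.12 = 24.09

24.09


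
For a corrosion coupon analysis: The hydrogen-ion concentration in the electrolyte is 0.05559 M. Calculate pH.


pH = −log10[H+]
pH = −log10(0.05559) = 1.26

1.26


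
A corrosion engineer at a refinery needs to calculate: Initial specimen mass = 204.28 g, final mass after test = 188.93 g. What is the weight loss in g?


Weight loss = initial − final
WL = 204.28 − 188.93 = 15.35 g

15.35 g


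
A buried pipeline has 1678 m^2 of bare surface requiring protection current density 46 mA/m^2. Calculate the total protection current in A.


I = area * current density, then convert mA → A (÷1000)
I = 1678 * 46 / 1000 = 77.19 A

77.19 A


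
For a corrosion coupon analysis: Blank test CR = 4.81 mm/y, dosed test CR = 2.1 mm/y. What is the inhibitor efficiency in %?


Apply the inhibitor-efficiency definition: IE = (CR_blank − CR_inh)/CR_blank × 100
IE = (4.81 − 2.1) / 4.81 × 100
IE = 2.71 / 4.81 × 100 = 56.3 %

56.3 %


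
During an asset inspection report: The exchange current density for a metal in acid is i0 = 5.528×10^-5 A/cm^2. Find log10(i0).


i0 = 5.528×10^-5 A/cm^2
log10(i0) = -4.257

-4.257


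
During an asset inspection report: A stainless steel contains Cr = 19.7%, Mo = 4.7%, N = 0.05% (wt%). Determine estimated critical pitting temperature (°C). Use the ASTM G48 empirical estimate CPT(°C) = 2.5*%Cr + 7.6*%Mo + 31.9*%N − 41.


Apply the ASTM G48 empirical CPT estimate: CPT(°C) = 2.5*%Cr + 7.6*%Mo + 31.9*%N − 41
2.5*19.7 = 49.25; 7.6*4.7 = 35.72; 31.9*0.05 = 1.595
CPT = 49.25 + 35.72 + 1.595 − 41 = 45.565 °C
Rounded to 0.1 °C: CPT ≈ 45.6 °C

45.6 °C


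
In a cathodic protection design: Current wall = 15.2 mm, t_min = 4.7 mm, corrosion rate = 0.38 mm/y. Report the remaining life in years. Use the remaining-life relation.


Apply the remaining-life relation: RL = (t_current − t_min) / CR
RL = (15.2 − 4.7) / 0.38 = 10.5 / 0.38 = 27.6 years

27.6 years


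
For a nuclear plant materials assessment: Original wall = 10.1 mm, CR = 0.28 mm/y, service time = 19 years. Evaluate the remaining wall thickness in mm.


Remaining wall = original − CR × time
t = 10.1 − 0.28*19 = 10.1 − 5.32 = 4.78 mm

4.78 mm


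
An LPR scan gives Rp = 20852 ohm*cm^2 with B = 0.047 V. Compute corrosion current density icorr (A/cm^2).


Apply the Stern-Geary relation: icorr = B / Rp
icorr = 0.047 / 20852 = 2.254×10^-6 A/cm^2

2.254×10^-6 A/cm^2


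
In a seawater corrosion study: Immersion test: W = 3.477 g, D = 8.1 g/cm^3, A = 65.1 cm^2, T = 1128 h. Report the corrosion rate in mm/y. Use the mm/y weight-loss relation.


Apply the mm/y weight-loss relation: CR = 87600 * W / (D * A * T)
Numerator: 87600 * 3.477 = 304585.2
Denominator: 8.1 * 65.1 * 1128 = 594805.68
CR = 304585.2 / 594805.68 = 0.5121 mm/y

0.5121 mm/y


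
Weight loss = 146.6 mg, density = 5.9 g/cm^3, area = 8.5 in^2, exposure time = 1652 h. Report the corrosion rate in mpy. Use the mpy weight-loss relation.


Apply the mpy weight-loss relation: CR = 534 * W / (D * A * T)
Numerator: 534 * 146.6 = 78284.4
Denominator: 5.9 * 8.5 * 1652 = 82847.8
CR = 78284.4 / 82847.8 = 0.9449 mpy

0.9449 mpy


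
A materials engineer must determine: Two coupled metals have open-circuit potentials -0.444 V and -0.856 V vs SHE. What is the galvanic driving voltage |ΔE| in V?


Driving voltage is the absolute potential difference.
|ΔE| = |-0.444 − (-0.856)| = 0.412 V

0.412 V


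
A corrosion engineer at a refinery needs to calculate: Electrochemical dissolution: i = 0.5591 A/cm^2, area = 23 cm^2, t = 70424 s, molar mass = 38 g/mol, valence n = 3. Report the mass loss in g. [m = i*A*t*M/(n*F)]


Apply Faraday's law: m = i*A*t*M / (n*F)
Total charge passed Q = i*A*t = 0.5591*23*70424 = 905603.3432 C
m = Q*M/(n*F) = 905603.3432*38/(3*96485) = 118.8887 g

118.8887 g


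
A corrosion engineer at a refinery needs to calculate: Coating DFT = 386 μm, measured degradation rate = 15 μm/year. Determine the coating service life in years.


Service life = thickness / degradation rate
Life = 386 / 15 = 25.7 years

25.7 years


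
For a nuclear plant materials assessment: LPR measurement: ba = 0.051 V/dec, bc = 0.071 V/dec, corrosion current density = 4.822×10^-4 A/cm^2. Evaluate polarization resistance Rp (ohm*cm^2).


Apply the Stern-Geary equation: Rp = ba*bc / (2.303*icorr*(ba+bc))
ba*bc = 0.051*0.071 = 0.003621
ba+bc = 0.122; 2.303*icorr*(ba+bc) = 2.303*4.822×10^-4*0.122 = 1.3548181×10^-4
Rp = 0.003621 / 1.3548181×10^-4 = 26.73 ohm*cm^2

26.73 ohm*cm^2


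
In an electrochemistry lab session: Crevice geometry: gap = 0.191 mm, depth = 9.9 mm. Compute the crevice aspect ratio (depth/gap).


Aspect ratio = depth / gap
Ratio = 9.9 / 0.191 = 51.8

51.8


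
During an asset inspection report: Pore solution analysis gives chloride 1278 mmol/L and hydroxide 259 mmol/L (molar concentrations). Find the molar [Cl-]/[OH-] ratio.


Threshold parameter = [Cl-] / [OH-] (molar basis; both in mmol/L, so units cancel)
Ratio = 1278 / 259 = 4.93

4.93


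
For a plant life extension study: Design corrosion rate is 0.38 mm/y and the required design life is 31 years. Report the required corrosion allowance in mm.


Corrosion allowance = CR × design life
CA = 0.38 * 31 = 11.78 mm

11.78 mm


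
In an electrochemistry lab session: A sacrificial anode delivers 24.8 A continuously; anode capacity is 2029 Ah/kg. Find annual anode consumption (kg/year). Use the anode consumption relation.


Annual consumption = current * hours per year / capacity
Rate = 24.8 * 8760 / 2029 = 107.1 kg/year

107.1 kg/year


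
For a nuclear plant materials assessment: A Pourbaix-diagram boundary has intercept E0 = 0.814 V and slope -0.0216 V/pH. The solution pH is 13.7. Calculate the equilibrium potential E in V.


Apply the Pourbaix line equation: E = E0 + slope*pH
E = 0.814 + (-0.0216)*13.7 = 0.814 + (-0.29592) = 0.51808 V
Rounded to 3 decimal places: E = 0.518 V

0.518 V


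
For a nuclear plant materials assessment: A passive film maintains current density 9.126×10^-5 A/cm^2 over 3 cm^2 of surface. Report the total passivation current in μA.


I = i_pass * A, then convert A → μA (×10^6)
I = 9.126×10^-5 * 3 * 10^6 = 273.78 μA

273.78 μA


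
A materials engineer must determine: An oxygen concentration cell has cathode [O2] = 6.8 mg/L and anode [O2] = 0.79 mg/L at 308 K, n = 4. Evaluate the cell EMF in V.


Apply the Nernst concentration-cell relation: E = (RT/nF)*ln(C_cathode/C_anode)
RT/nF = 8.314*308/(4*96485) = 0.006635 V
ln(6.8/0.79) = 2.15264
E = 0.006635 * 2.15264 = 0.01428 V

0.01428 V


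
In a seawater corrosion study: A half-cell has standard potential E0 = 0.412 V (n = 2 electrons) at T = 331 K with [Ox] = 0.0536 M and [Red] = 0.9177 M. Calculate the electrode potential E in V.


Apply the Nernst equation: E = E0 + (RT/nF)*ln([Ox]/[Red])
Step 1: RT/nF = 8.314*331/(2*96485) = 0.01426094 V
Step 2: [Ox]/[Red] = 0.0536/0.9177 = 0.058407
Step 3: ln(0.058407) = -2.84032
Step 4: correction = 0.01426094 * -2.84032 = -0.041 V
E = 0.412 + -0.041 = 0.371 V

0.371 V


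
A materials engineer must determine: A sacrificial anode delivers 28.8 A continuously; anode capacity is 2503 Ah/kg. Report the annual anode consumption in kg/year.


Annual consumption = current * hours per year / capacity
Rate = 28.8 * 8760 / 2503 = 100.8 kg/year

100.8 kg/year


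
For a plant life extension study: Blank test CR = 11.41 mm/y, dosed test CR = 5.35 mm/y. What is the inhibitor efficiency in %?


Apply the inhibitor-efficiency definition: IE = (CR_blank − CR_inh)/CR_blank × 100
IE = (11.41 − 5.35) / 11.41 × 100
IE = 6.06 / 11.41 × 100 = 53.1 %

53.1 %


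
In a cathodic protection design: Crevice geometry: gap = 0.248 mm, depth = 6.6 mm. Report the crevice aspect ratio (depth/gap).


Aspect ratio = depth / gap
Ratio = 6.6 / 0.248 = 26.6

26.6


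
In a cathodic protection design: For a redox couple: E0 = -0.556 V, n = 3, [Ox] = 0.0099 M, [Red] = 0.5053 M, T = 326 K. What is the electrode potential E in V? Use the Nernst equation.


Apply the Nernst equation: E = E0 + (RT/nF)*ln([Ox]/[Red])
Step 1: RT/nF = 8.314*326/(3*96485) = 0.00936368 V
Step 2: [Ox]/[Red] = 0.0099/0.5053 = 0.019592
Step 3: ln(0.019592) = -3.932634
Step 4: correction = 0.00936368 * -3.932634 = -0.0368 V
E = -0.556 + -0.0368 = -0.5928 V

-0.5928 V


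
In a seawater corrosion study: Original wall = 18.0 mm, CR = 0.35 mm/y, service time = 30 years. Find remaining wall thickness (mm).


Remaining wall = original − CR × time
t = 18.0 − 0.35*30 = 18.0 − 10.5 = 7.5 mm

7.5 mm


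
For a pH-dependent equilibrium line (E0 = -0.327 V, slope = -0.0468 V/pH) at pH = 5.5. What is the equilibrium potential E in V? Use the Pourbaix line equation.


Apply the Pourbaix line equation: E = E0 + slope*pH
E = -0.327 + (-0.0468)*5.5 = -0.327 + (-0.2574) = -0.5844 V
Rounded to 3 decimal places: E = -0.584 V

-0.584 V


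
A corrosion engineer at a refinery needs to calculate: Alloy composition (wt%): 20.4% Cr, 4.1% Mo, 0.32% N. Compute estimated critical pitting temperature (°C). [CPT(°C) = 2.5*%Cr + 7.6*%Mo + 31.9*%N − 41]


Apply the ASTM G48 empirical CPT estimate: CPT(°C) = 2.5*%Cr + 7.6*%Mo + 31.9*%N − 41
2.5*20.4 = 51; 7.6*4.1 = 31.16; 31.9*0.32 = 10.208
CPT = 51 + 31.16 + 10.208 − 41 = 51.368 °C
Rounded to 0.1 °C: CPT ≈ 51.4 °C

51.4 °C


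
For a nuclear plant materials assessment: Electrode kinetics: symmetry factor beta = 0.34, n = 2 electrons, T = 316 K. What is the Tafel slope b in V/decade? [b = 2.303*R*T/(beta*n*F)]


Apply the Tafel slope relation: b = 2.303*R*T/(beta*n*F)
Numerator: 2.303 * 8.314 * 316 = 6050.5
Denominator: 0.34 * 2 * 96485 = 65609.8
b = 6050.5 / 65609.8 = 0.0922 V/decade

0.0922 V/decade


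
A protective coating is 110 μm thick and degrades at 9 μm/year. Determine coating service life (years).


Service life = thickness / degradation rate
Life = 110 / 9 = 12.2 years

12.2 years


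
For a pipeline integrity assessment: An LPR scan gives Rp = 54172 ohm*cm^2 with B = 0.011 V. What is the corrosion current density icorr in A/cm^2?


Apply the Stern-Geary relation: icorr = B / Rp
icorr = 0.011 / 54172 = 2.031×10^-7 A/cm^2

2.031×10^-7 A/cm^2


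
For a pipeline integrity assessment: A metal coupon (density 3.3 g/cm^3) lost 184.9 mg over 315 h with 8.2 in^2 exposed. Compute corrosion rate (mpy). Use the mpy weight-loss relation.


Apply the mpy weight-loss relation: CR = 534 * W / (D * A * T)
Numerator: 534 * 184.9 = 98736.6
Denominator: 3.3 * 8.2 * 315 = 8523.9
CR = 98736.6 / 8523.9 = 11.5835 mpy

11.5835 mpy


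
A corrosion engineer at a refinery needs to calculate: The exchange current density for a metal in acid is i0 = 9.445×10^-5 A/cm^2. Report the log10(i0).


i0 = 9.445×10^-5 A/cm^2
log10(i0) = -4.025

-4.025


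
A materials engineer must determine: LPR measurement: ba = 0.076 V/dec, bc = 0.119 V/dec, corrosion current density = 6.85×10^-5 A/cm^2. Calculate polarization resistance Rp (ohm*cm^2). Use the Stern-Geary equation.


Apply the Stern-Geary equation: Rp = ba*bc / (2.303*icorr*(ba+bc))
ba*bc = 0.076*0.119 = 0.009044
ba+bc = 0.195; 2.303*icorr*(ba+bc) = 2.303*6.85×10^-5*0.195 = 3.0762322×10^-5
Rp = 0.009044 / 3.0762322×10^-5 = 294.0 ohm*cm^2

294.0 ohm*cm^2


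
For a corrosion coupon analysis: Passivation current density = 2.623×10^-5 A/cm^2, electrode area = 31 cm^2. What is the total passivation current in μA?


I = i_pass * A, then convert A → μA (×10^6)
I = 2.623×10^-5 * 31 * 10^6 = 813.13 μA

813.13 μA


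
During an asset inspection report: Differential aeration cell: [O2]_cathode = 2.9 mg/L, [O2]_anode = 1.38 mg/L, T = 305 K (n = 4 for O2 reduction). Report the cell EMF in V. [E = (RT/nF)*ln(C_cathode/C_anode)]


Apply the Nernst concentration-cell relation: E = (RT/nF)*ln(C_cathode/C_anode)
RT/nF = 8.314*305/(4*96485) = 0.00657037 V
ln(2.9/1.38) = 0.74263
E = 0.00657037 * 0.74263 = 0.00488 V

0.00488 V


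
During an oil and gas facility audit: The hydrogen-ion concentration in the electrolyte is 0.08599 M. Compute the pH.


pH = −log10[H+]
pH = −log10(0.08599) = 1.07

1.07


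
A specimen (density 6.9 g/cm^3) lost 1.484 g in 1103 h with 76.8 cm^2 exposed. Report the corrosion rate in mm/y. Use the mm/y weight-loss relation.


Apply the mm/y weight-loss relation: CR = 87600 * W / (D * A * T)
Numerator: 87600 * 1.484 = 129998.4
Denominator: 6.9 * 76.8 * 1103 = 584501.76
CR = 129998.4 / 584501.76 = 0.22241 mm/y

0.22241 mm/y


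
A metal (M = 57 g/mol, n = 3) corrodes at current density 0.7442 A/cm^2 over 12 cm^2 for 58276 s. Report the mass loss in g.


Apply Faraday's law: m = i*A*t*M / (n*F)
Total charge passed Q = i*A*t = 0.7442*12*58276 = 520427.9904 C
m = Q*M/(n*F) = 520427.9904*57/(3*96485) = 102.48362 g

102.48362 g


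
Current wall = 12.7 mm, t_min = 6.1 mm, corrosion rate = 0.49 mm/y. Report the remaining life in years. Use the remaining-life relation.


Apply the remaining-life relation: RL = (t_current − t_min) / CR
RL = (12.7 − 6.1) / 0.49 = 6.6 / 0.49 = 13.5 years

13.5 years


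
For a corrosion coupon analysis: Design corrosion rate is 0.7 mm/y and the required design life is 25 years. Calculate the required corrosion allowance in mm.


Corrosion allowance = CR × design life
CA = 0.7 * 25 = 17.5 mm

17.5 mm


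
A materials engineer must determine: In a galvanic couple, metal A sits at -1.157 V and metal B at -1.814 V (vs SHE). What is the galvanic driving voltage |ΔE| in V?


Driving voltage is the absolute potential difference.
|ΔE| = |-1.157 − (-1.814)| = 0.657 V

0.657 V


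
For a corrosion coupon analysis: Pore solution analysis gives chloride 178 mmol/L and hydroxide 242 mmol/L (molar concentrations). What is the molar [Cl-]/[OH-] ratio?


Threshold parameter = [Cl-] / [OH-] (molar basis; both in mmol/L, so units cancel)
Ratio = 178 / 242 = 0.74

0.74


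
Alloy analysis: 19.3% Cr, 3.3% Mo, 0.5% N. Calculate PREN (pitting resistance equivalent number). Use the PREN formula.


Apply the PREN formula: PREN = Cr + 3.3*Mo + 16*N
PREN = 19.3 + 3.3*3.3 + 16*0.5
PREN = 19.3 + 10.89 + 8.0 = 38.19

38.19


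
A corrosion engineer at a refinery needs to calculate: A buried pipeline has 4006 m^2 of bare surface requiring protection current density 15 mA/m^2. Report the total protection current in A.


I = area * current density, then convert mA → A (÷1000)
I = 4006 * 15 / 1000 = 60.09 A

60.09 A


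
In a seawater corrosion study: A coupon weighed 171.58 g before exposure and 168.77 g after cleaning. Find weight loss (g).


Weight loss = initial − final
WL = 171.58 − 168.77 = 2.81 g

2.81 g


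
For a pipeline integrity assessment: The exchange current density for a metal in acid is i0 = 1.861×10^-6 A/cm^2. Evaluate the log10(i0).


i0 = 1.861×10^-6 A/cm^2
log10(i0) = -5.73

-5.73


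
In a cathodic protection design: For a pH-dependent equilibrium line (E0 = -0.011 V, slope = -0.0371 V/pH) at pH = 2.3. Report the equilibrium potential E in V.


Apply the Pourbaix line equation: E = E0 + slope*pH
E = -0.011 + (-0.0371)*2.3 = -0.011 + (-0.08533) = -0.09633 V
Rounded to 3 decimal places: E = -0.096 V

-0.096 V


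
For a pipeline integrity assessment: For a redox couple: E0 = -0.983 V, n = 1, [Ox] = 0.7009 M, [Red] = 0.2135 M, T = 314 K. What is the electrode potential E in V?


Apply the Nernst equation: E = E0 + (RT/nF)*ln([Ox]/[Red])
Step 1: RT/nF = 8.314*314/(1*96485) = 0.02705701 V
Step 2: [Ox]/[Red] = 0.7009/0.2135 = 3.282904
Step 3: ln(3.282904) = 1.188728
Step 4: correction = 0.02705701 * 1.188728 = 0.0322 V
E = -0.983 + 0.0322 = -0.9508 V

-0.9508 V


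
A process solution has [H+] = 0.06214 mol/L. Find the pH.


pH = −log10[H+]
pH = −log10(0.06214) = 1.21

1.21


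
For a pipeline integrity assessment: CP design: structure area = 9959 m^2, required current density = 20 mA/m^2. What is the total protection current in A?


I = area * current density, then convert mA → A (÷1000)
I = 9959 * 20 / 1000 = 199.18 A

199.18 A


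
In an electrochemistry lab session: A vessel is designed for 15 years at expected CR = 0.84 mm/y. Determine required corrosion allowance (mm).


Corrosion allowance = CR × design life
CA = 0.84 * 15 = 12.6 mm

12.6 mm


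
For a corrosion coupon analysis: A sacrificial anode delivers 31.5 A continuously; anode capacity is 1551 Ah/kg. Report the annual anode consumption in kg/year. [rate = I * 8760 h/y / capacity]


Annual consumption = current * hours per year / capacity
Rate = 31.5 * 8760 / 1551 = 177.9 kg/year

177.9 kg/year


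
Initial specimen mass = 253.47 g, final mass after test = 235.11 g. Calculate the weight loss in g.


Weight loss = initial − final
WL = 253.47 − 235.11 = 18.36 g

18.36 g


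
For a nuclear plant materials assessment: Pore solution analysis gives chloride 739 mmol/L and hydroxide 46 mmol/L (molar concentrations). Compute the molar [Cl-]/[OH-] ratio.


Threshold parameter = [Cl-] / [OH-] (molar basis; both in mmol/L, so units cancel)
Ratio = 739 / 46 = 16.07

16.07


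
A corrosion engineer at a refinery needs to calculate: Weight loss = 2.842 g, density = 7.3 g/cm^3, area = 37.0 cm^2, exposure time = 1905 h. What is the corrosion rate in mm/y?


Apply the mm/y weight-loss relation: CR = 87600 * W / (D * A * T)
Numerator: 87600 * 2.842 = 248959.2
Denominator: 7.3 * 37.0 * 1905 = 514540.5
CR = 248959.2 / 514540.5 = 0.48385 mm/y

0.48385 mm/y


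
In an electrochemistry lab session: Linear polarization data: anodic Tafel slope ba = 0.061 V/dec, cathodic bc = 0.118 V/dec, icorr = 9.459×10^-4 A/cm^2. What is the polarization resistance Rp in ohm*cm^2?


Apply the Stern-Geary equation: Rp = ba*bc / (2.303*icorr*(ba+bc))
ba*bc = 0.061*0.118 = 0.007198
ba+bc = 0.179; 2.303*icorr*(ba+bc) = 2.303*9.459×10^-4*0.179 = 3.8993498×10^-4
Rp = 0.007198 / 3.8993498×10^-4 = 18.46 ohm*cm^2

18.46 ohm*cm^2


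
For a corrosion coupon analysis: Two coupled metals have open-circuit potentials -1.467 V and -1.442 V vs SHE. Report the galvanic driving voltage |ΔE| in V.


Driving voltage is the absolute potential difference.
|ΔE| = |-1.467 − (-1.442)| = 0.025 V

0.025 V


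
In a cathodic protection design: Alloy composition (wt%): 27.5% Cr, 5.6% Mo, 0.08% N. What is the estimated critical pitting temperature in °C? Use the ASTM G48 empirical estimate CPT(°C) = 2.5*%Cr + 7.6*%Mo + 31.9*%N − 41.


Apply the ASTM G48 empirical CPT estimate: CPT(°C) = 2.5*%Cr + 7.6*%Mo + 31.9*%N − 41
2.5*27.5 = 68.75; 7.6*5.6 = 42.56; 31.9*0.08 = 2.552
CPT = 68.75 + 42.56 + 2.552 − 41 = 72.862 °C
Rounded to 0.1 °C: CPT ≈ 72.9 °C

72.9 °C


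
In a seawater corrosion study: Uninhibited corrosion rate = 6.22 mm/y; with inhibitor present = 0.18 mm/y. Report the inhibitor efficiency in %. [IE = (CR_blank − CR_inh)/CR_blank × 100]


Apply the inhibitor-efficiency definition: IE = (CR_blank − CR_inh)/CR_blank × 100
IE = (6.22 − 0.18) / 6.22 × 100
IE = 6.04 / 6.22 × 100 = 97.1 %

97.1 %


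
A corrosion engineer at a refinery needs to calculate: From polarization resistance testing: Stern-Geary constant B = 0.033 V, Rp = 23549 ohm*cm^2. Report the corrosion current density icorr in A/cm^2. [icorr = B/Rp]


Apply the Stern-Geary relation: icorr = B / Rp
icorr = 0.033 / 23549 = 1.401×10^-6 A/cm^2

1.401×10^-6 A/cm^2


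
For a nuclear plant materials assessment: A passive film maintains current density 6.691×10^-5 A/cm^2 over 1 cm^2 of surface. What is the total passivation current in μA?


I = i_pass * A, then convert A → μA (×10^6)
I = 6.691×10^-5 * 1 * 10^6 = 66.91 μA

66.91 μA


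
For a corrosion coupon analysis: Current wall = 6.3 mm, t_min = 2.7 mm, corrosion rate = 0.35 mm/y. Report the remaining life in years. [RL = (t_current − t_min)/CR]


Apply the remaining-life relation: RL = (t_current − t_min) / CR
RL = (6.3 − 2.7) / 0.35 = 3.6 / 0.35 = 10.3 years

10.3 years


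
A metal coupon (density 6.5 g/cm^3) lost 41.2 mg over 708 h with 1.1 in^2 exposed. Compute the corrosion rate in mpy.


Apply the mpy weight-loss relation: CR = 534 * W / (D * A * T)
Numerator: 534 * 41.2 = 22000.8
Denominator: 6.5 * 1.1 * 708 = 5062.2
CR = 22000.8 / 5062.2 = 4.346 mpy

4.346 mpy


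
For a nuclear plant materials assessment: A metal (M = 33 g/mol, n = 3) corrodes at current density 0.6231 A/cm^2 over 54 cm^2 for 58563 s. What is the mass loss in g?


Apply Faraday's law: m = i*A*t*M / (n*F)
Total charge passed Q = i*A*t = 0.6231*54*58563 = 1970492.6862 C
m = Q*M/(n*F) = 1970492.6862*33/(3*96485) = 224.651 g

224.651 g


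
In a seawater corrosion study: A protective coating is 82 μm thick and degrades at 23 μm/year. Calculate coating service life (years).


Service life = thickness / degradation rate
Life = 82 / 23 = 3.6 years

3.6 years


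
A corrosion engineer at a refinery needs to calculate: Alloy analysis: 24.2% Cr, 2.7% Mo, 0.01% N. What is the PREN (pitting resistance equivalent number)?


Apply the PREN formula: PREN = Cr + 3.3*Mo + 16*N
PREN = 24.2 + 3.3*2.7 + 16*0.01
PREN = 24.2 + 8.91 + 0.16 = 33.27

33.27


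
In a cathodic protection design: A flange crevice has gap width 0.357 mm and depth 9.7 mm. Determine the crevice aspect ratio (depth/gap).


Aspect ratio = depth / gap
Ratio = 9.7 / 0.357 = 27.2

27.2


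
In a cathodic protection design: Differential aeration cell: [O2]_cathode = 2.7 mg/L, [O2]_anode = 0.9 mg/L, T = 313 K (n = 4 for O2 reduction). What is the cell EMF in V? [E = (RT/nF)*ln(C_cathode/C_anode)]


Apply the Nernst concentration-cell relation: E = (RT/nF)*ln(C_cathode/C_anode)
RT/nF = 8.314*313/(4*96485) = 0.00674271 V
ln(2.7/0.9) = 1.09861
E = 0.00674271 * 1.09861 = 0.00741 V

0.00741 V


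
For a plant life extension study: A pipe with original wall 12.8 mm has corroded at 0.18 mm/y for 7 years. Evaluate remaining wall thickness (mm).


Remaining wall = original − CR × time
t = 12.8 − 0.18*7 = 12.8 − 1.26 = 11.54 mm

11.54 mm


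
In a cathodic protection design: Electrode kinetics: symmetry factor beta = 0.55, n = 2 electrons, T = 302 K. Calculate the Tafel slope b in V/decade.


Apply the Tafel slope relation: b = 2.303*R*T/(beta*n*F)
Numerator: 2.303 * 8.314 * 302 = 5782.44
Denominator: 0.55 * 2 * 96485 = 106133.5
b = 5782.44 / 106133.5 = 0.0545 V/decade

0.0545 V/decade


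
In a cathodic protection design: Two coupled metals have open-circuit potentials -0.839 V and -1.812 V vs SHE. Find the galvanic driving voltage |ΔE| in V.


Driving voltage is the absolute potential difference.
|ΔE| = |-0.839 − (-1.812)| = 0.973 V

0.973 V


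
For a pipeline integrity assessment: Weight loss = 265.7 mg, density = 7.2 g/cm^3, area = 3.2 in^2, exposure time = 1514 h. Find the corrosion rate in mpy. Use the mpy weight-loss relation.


Apply the mpy weight-loss relation: CR = 534 * W / (D * A * T)
Numerator: 534 * 265.7 = 141883.8
Denominator: 7.2 * 3.2 * 1514 = 34882.56
CR = 141883.8 / 34882.56 = 4.067 mpy

4.067 mpy


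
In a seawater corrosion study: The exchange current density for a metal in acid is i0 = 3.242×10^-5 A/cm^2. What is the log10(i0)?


i0 = 3.242×10^-5 A/cm^2
log10(i0) = -4.489

-4.489


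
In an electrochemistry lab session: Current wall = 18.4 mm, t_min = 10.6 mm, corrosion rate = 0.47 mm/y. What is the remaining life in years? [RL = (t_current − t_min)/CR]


Apply the remaining-life relation: RL = (t_current − t_min) / CR
RL = (18.4 − 10.6) / 0.47 = 7.8 / 0.47 = 16.6 years

16.6 years


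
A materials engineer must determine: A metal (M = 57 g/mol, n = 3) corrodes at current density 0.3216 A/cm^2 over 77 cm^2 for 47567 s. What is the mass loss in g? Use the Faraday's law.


Apply Faraday's law: m = i*A*t*M / (n*F)
Total charge passed Q = i*A*t = 0.3216*77*47567 = 1177911.1344 C
m = Q*M/(n*F) = 1177911.1344*57/(3*96485) = 231.956 g

231.956 g


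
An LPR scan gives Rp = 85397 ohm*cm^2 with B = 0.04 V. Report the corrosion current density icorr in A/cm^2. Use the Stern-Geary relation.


Apply the Stern-Geary relation: icorr = B / Rp
icorr = 0.04 / 85397 = 4.684×10^-7 A/cm^2

4.684×10^-7 A/cm^2


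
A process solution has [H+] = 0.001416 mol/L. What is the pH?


pH = −log10[H+]
pH = −log10(0.001416) = 2.85

2.85


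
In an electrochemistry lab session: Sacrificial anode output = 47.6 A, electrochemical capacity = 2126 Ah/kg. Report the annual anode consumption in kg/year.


Annual consumption = current * hours per year / capacity
Rate = 47.6 * 8760 / 2126 = 196.1 kg/year

196.1 kg/year
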